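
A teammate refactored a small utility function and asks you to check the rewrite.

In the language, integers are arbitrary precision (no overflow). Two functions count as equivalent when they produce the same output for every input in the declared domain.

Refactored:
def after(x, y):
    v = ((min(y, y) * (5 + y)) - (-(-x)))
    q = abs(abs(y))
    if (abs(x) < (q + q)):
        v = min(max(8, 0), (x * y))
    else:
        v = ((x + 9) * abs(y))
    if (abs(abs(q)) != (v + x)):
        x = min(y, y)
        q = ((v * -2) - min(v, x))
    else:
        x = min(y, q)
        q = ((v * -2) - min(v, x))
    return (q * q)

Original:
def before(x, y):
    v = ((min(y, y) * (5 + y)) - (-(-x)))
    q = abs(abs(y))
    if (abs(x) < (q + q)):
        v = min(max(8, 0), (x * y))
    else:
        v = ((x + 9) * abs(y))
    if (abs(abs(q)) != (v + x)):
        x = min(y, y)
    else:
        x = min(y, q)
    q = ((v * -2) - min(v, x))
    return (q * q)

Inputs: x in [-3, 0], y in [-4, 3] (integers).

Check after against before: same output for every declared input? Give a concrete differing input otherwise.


Although min/max/abs usage differs; statement counts differ; constant usage differs; arithmetic usage differs, 32/32 inputs agree.
verdict: equivalent


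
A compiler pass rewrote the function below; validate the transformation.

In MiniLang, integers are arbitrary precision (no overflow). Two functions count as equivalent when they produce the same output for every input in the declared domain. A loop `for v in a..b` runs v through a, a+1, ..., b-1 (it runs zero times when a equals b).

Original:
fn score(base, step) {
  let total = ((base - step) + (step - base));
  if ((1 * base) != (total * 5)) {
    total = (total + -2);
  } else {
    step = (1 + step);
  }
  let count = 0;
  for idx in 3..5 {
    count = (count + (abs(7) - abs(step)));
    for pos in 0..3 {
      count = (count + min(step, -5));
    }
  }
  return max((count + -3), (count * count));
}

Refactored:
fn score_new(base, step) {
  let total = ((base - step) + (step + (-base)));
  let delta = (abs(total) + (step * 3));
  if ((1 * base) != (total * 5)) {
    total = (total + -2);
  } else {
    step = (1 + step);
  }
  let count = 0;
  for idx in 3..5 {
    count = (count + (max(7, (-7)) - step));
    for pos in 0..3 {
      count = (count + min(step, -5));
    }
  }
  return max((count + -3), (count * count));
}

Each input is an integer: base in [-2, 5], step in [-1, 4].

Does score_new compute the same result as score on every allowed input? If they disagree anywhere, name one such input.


The rewrite breaks on base=-2, step=-1, where the results are 324 and 196.
score: total becomes 0; next ((1 * base) != (total * 5)) evaluates to true; next total becomes -2; next count becomes 0; next at idx=3:; next count becomes 6; next at pos=0:; next count becomes 1; next at pos=1:; next count becomes -4; next at pos=2:; next count becomes -9; next at idx=4:; next count becomes -3; next at pos=0:; next count becomes -8; next at pos=1:; next count becomes -13; next at pos=2:; next count becomes -18; next final value 324
score_new: total becomes 0; next delta becomes -3; next ((1 * base) != (total * 5)) evaluates to true; next total becomes -2; next count becomes 0; next at idx=3:; next count becomes 8; next at pos=0:; next count becomes 3; next at pos=1:; next count becomes -2; next at pos=2:; next count becomes -7; next at idx=4:; next count becomes 1; next at pos=0:; next count becomes -4; next at pos=1:; next count becomes -9; next at pos=2:; next count becomes -14; next final value 196
verdict: not equivalent; witness: base=-2, step=-1


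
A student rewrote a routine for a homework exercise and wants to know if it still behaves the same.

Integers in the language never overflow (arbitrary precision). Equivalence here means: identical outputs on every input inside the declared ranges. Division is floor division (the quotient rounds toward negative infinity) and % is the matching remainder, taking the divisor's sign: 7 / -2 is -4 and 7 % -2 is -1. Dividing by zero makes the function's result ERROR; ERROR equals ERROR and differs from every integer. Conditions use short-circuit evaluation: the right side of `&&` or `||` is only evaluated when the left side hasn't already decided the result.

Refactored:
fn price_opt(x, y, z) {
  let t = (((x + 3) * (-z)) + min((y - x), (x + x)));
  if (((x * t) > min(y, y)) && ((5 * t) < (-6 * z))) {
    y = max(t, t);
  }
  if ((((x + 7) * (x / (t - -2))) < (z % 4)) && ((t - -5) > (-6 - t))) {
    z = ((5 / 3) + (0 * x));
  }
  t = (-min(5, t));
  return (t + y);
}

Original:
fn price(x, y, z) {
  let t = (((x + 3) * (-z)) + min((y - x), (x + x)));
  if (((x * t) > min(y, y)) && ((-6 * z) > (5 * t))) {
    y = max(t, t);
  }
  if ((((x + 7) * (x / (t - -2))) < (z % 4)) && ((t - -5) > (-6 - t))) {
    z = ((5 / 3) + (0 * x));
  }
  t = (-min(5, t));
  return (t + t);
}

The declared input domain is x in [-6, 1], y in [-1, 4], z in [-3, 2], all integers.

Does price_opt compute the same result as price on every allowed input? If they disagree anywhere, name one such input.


These are not equivalent — on x=-6, y=-1, z=-3 the outputs split (42 vs 0).
price: t=-21, then (((x * t) > min(y, y)) && ((-6 * z) > (5 * t))) is true, then y=-21, then ((((x + 7) * (x / (t - -2))) < (z % 4)) && ((t - -5) > (-6 - t))) is false, then t=21, then returns 42
price_opt: t=-21, then (((x * t) > min(y, y)) && ((5 * t) < (-6 * z))) is true, then y=-21, then ((((x + 7) * (x / (t - -2))) < (z % 4)) && ((t - -5) > (-6 - t))) is false, then t=21, then returns 0
verdict: not equivalent; witness: x=-6, y=-1, z=-3


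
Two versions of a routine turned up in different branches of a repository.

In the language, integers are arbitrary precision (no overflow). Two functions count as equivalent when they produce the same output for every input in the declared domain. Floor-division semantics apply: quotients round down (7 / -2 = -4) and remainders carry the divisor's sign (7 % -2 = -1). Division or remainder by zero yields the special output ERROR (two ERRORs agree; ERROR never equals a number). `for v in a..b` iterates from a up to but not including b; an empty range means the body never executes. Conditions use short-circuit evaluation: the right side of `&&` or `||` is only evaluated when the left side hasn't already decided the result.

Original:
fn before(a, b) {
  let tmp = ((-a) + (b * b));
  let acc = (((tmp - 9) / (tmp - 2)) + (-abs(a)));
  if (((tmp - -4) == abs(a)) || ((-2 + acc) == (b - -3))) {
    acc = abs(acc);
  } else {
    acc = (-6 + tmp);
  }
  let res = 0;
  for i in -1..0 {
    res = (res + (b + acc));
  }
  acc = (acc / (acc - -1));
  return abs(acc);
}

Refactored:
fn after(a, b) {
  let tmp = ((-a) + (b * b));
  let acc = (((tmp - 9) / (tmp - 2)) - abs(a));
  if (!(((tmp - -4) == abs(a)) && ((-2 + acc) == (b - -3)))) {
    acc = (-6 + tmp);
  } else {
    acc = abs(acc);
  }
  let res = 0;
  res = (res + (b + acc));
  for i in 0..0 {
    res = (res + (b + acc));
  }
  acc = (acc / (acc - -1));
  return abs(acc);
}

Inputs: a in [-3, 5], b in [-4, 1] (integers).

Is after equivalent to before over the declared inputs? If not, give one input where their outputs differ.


On input a=2, b=0, before returns 0 while after returns 1.
verdict: not equivalent; witness: a=2, b=0


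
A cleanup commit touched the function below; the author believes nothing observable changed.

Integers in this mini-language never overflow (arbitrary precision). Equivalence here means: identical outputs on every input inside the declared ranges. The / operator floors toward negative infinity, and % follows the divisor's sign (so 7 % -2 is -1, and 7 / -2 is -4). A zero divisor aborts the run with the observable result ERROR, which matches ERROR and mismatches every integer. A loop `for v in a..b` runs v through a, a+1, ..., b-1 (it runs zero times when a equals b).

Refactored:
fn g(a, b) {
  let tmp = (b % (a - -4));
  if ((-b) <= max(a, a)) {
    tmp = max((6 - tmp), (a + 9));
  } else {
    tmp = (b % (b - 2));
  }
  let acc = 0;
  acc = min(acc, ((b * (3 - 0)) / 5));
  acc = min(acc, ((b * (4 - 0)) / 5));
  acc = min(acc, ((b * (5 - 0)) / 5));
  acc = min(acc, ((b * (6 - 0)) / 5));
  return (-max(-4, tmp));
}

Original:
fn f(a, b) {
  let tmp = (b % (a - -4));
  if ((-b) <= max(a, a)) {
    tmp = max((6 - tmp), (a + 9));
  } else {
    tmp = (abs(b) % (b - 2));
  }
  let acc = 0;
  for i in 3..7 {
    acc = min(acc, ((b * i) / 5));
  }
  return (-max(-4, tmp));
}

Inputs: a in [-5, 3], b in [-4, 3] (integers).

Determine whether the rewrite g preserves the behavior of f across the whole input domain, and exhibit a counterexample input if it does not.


Consider the input a=-5, b=-4.
f: tmp = 0; ((-b) <= max(a, a)) -> false; tmp = -2; acc = 0; [i=3]; acc = -3; [i=4]; acc = -4; [i=5]; acc = -4; [i=6]; acc = -5; return 2
g: tmp = 0; ((-b) <= max(a, a)) -> false; tmp = -4; acc = 0; acc = -3; acc = -4; acc = -4; acc = -5; return 4
2 against 4: the behavior changed.
verdict: not equivalent; witness: a=-5, b=-4


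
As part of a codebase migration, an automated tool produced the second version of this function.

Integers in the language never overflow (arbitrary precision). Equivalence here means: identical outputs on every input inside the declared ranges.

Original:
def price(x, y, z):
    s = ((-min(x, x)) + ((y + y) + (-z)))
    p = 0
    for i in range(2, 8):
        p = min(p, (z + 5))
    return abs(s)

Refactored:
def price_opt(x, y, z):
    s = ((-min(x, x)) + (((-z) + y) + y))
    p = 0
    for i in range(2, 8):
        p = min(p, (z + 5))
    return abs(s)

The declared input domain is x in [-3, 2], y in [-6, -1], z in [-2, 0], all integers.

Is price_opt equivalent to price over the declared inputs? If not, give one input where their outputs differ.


Reading the diff, among the changes: same computation, different form.
Tracing x=2, y=-1, z=-1: price: s = -3; p = 0; [i=2]; p = 0; [i=3]; p = 0; [i=4]; p = 0; [i=5]; p = 0; [i=6]; p = 0; [i=7]; p = 0; return 3 | price_opt: s = -3; p = 0; [i=2]; p = 0; [i=3]; p = 0; [i=4]; p = 0; [i=5]; p = 0; [i=6]; p = 0; [i=7]; p = 0; return 3 — matching result 3.
Every one of the 108 inputs gives matching results.
verdict: equivalent


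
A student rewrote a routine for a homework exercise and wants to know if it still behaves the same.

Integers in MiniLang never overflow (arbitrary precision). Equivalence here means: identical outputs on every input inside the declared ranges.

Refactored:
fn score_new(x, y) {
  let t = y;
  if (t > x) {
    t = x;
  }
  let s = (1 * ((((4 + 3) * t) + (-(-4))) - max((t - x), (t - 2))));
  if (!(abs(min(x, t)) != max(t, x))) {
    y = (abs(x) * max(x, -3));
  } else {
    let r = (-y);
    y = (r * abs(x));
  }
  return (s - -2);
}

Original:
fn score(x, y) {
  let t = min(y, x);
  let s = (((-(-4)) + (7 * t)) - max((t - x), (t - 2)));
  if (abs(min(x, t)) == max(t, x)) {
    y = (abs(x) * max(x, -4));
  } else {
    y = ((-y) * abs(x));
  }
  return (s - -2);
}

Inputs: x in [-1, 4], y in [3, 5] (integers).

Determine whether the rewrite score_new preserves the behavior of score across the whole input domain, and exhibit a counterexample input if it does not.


The one real change (`-4` became `-3`) has no effect anywhere in the declared ranges.
One worked example (x=3, y=5) — score: t = 3; s = 24; (abs(min(x, t)) == max(t, x)) -> true; y = 9; return 26; score_new: t = 5; (t > x) -> true; t = 3; s = 24; (!(abs(min(x, t)) != max(t, x))) -> true; y = 9; return 26; agreement on 26.
Checked all 18 inputs in the declared domain: the outputs agree on every one.
verdict: equivalent


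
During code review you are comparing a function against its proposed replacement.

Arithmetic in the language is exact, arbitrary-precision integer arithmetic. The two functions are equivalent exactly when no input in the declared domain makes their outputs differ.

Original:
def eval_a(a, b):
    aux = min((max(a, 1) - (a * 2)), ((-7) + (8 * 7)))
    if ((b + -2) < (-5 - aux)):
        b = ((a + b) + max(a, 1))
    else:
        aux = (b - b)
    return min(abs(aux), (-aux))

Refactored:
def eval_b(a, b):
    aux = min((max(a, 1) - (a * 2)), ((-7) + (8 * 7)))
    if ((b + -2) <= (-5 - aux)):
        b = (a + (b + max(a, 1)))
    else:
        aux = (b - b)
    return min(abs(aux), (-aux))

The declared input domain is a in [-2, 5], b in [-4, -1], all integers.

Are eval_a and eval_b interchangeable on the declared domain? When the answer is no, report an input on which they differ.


Take a=0, b=-4.
eval_a: aux := 1 | ((b + -2) < (-5 - aux)): false | aux := 0 | result 0
eval_b: aux := 1 | ((b + -2) <= (-5 - aux)): true | b := -3 | result -1
0 and -1 differ, so these are not the same function on this domain.
verdict: not equivalent; witness: a=0, b=-4


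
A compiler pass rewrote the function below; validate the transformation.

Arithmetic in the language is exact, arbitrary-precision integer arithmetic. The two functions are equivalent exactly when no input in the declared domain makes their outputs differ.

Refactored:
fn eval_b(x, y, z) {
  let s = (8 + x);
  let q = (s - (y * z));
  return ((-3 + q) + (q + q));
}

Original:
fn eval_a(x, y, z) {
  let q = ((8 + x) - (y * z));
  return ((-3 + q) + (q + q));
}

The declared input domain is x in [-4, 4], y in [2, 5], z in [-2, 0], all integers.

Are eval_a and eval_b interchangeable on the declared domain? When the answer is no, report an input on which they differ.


Behavior is preserved: although local variable names differ, plus statement counts differ, the outputs never diverge.
As a probe, take x=-1, y=4, z=-1: eval_a runs q becomes 11; next final value 30; eval_b runs s becomes 7; next q becomes 11; next final value 30; both end at 30.
Checked all 108 inputs in the declared domain: the outputs agree on every one.
verdict: equivalent


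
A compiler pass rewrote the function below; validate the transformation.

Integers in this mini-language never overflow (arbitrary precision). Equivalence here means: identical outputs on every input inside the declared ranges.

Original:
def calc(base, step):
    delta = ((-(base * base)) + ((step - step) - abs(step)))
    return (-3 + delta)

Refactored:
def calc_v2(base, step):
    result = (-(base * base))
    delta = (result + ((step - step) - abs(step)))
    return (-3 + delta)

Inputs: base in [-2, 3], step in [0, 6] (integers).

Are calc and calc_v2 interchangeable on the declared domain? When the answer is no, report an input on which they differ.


Comparing the listings, the differences include: statement counts differ; also local variable names differ.
Spot check at base=2, step=2 — calc: delta becomes -6; next final value -9. calc_v2: result becomes -4; next delta becomes -6; next final value -9. Both give -9.
Sweeping the whole domain (42 inputs) finds no disagreement.
verdict: equivalent


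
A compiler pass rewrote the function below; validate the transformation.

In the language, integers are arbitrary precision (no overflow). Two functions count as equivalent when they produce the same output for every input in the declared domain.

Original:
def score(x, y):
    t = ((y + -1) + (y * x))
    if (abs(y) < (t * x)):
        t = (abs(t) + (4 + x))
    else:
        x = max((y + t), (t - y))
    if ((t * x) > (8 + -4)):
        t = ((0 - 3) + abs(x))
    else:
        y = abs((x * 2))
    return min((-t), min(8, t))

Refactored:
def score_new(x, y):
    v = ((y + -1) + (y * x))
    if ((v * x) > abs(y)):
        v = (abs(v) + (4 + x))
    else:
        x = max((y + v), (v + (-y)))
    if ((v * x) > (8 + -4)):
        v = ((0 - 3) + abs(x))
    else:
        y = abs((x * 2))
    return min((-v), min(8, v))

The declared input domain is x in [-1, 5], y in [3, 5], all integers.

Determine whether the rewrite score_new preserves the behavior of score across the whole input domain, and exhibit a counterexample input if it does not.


Behavior is preserved: although local variable names differ, plus arithmetic usage differs, plus comparison usage differs, the outputs never diverge.
Tracing x=4, y=4: score: t := 19 | (abs(y) < (t * x)): true | t := 27 | ((t * x) > (8 + -4)): true | t := 1 | result -1 | score_new: v := 19 | ((v * x) > abs(y)): true | v := 27 | ((v * x) > (8 + -4)): true | v := 1 | result -1 — matching result -1.
An exhaustive pass over the 21 declared inputs shows identical outputs.
verdict: equivalent


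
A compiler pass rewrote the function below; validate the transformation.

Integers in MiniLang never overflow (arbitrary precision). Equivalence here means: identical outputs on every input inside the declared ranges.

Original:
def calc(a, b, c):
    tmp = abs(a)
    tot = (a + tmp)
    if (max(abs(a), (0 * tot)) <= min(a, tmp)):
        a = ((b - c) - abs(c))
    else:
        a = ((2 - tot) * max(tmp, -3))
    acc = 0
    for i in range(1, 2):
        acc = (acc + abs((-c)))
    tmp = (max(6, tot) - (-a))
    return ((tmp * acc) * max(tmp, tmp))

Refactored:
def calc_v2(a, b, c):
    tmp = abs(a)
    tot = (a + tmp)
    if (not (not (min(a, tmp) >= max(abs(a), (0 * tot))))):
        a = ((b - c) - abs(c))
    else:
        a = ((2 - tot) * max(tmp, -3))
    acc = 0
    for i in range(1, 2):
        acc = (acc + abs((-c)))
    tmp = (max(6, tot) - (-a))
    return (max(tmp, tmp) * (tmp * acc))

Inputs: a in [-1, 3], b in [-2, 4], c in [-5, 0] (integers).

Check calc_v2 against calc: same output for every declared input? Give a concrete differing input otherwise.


Equivalent — the differences include boolean connective usage differs; comparison usage differs, yet no declared input distinguishes the two.
One worked example (a=-1, b=0, c=-4) — calc: tmp = 1; tot = 0; (max(abs(a), (0 * tot)) <= min(a, tmp)) -> false; a = 2; acc = 0; [i=1]; acc = 4; tmp = 8; return 256; calc_v2: tmp = 1; tot = 0; (not (not (min(a, tmp) >= max(abs(a), (0 * tot))))) -> false; a = 2; acc = 0; [i=1]; acc = 4; tmp = 8; return 256; agreement on 256.
Every one of the 210 inputs gives matching results.
verdict: equivalent


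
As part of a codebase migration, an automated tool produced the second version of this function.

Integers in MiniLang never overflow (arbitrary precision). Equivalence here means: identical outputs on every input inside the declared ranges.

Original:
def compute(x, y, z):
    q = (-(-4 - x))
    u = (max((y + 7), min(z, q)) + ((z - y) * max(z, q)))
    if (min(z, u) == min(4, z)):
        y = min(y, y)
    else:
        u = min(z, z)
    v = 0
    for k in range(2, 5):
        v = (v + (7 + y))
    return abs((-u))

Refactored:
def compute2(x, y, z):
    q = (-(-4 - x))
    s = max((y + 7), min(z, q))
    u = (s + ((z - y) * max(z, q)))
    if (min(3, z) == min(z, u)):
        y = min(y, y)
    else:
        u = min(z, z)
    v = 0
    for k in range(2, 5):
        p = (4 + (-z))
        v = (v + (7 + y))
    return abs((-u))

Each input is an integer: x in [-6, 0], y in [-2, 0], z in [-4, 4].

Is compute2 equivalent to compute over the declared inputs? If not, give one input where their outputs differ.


There is a counterexample at x=-6, y=-2, z=4: 29 on one side, 4 on the other.
compute: q becomes -2; next u becomes 29; next (min(z, u) == min(4, z)) evaluates to true; next y becomes -2; next v becomes 0; next at k=2:; next v becomes 5; next at k=3:; next v becomes 10; next at k=4:; next v becomes 15; next final value 29
compute2: q becomes -2; next s becomes 5; next u becomes 29; next (min(3, z) == min(z, u)) evaluates to false; next u becomes 4; next v becomes 0; next at k=2:; next p becomes 0; next v becomes 5; next at k=3:; next p becomes 0; next v becomes 10; next at k=4:; next p becomes 0; next v becomes 15; next final value 4
verdict: not equivalent; witness: x=-6, y=-2, z=4


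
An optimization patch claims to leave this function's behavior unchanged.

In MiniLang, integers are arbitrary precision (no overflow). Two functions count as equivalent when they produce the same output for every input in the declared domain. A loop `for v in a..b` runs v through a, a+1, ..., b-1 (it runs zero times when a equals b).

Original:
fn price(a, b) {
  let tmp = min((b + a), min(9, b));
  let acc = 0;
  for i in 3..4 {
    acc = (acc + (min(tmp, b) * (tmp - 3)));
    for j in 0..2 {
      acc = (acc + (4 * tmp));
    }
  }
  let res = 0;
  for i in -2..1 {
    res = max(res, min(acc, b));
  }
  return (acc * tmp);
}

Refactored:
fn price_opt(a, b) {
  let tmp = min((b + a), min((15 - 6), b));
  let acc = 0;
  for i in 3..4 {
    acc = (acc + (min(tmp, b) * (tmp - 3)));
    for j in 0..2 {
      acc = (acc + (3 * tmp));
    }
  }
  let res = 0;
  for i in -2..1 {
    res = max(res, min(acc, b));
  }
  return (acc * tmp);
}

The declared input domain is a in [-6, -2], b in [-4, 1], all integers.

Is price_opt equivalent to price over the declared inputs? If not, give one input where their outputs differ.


Try a=-6, b=-4.
price: tmp becomes -10; next acc becomes 0; next at i=3:; next acc becomes 130; next at j=0:; next acc becomes 90; next at j=1:; next acc becomes 50; next res becomes 0; next at i=-2:; next res becomes 0; next at i=-1:; next res becomes 0; next at i=0:; next res becomes 0; next final value -500
price_opt: tmp becomes -10; next acc becomes 0; next at i=3:; next acc becomes 130; next at j=0:; next acc becomes 100; next at j=1:; next acc becomes 70; next res becomes 0; next at i=-2:; next res becomes 0; next at i=-1:; next res becomes 0; next at i=0:; next res becomes 0; next final value -700
-500 vs -700 — the two versions disagree here.
verdict: not equivalent; witness: a=-6, b=-4


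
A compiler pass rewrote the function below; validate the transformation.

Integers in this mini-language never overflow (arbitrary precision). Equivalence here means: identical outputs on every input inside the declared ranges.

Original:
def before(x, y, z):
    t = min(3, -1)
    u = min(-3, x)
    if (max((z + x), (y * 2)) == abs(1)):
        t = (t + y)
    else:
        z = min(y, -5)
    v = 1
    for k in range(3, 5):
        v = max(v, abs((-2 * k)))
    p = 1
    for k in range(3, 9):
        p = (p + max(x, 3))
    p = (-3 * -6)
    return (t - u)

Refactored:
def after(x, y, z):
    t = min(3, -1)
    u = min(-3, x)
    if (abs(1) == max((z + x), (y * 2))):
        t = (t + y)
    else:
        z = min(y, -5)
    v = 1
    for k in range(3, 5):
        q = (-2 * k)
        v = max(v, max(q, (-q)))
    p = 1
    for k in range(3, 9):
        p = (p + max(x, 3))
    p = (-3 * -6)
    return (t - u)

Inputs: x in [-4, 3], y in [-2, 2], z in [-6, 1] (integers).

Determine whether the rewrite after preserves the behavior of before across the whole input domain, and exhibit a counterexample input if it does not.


Changes here: min/max/abs usage differs; and statement counts differ; and local variable names differ; the full 320-point sweep finds no disagreement.
verdict: equivalent


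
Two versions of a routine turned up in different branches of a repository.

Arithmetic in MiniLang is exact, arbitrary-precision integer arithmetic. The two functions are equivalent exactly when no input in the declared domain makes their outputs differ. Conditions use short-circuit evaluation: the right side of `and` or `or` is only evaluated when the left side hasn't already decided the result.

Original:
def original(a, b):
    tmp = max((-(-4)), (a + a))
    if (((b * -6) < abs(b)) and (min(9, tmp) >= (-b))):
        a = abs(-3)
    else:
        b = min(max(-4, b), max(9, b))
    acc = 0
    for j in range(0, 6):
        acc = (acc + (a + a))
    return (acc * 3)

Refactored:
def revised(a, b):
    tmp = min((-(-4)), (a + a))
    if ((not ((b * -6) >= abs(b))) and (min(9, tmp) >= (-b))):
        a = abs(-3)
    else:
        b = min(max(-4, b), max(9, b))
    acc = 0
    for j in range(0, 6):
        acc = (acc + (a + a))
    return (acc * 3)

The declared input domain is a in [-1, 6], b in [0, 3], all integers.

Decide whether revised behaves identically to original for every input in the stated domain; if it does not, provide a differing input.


There is a counterexample at a=-1, b=1: 108 on one side, -36 on the other.
original: tmp := 4 | (((b * -6) < abs(b)) and (min(9, tmp) >= (-b))): true | a := 3 | acc := 0 | iter j=0: | acc := 6 | iter j=1: | acc := 12 | iter j=2: | acc := 18 | iter j=3: | acc := 24 | iter j=4: | acc := 30 | iter j=5: | acc := 36 | result 108
revised: tmp := -2 | ((not ((b * -6) >= abs(b))) and (min(9, tmp) >= (-b))): false | b := 1 | acc := 0 | iter j=0: | acc := -2 | iter j=1: | acc := -4 | iter j=2: | acc := -6 | iter j=3: | acc := -8 | iter j=4: | acc := -10 | iter j=5: | acc := -12 | result -36
verdict: not equivalent; witness: a=-1, b=1


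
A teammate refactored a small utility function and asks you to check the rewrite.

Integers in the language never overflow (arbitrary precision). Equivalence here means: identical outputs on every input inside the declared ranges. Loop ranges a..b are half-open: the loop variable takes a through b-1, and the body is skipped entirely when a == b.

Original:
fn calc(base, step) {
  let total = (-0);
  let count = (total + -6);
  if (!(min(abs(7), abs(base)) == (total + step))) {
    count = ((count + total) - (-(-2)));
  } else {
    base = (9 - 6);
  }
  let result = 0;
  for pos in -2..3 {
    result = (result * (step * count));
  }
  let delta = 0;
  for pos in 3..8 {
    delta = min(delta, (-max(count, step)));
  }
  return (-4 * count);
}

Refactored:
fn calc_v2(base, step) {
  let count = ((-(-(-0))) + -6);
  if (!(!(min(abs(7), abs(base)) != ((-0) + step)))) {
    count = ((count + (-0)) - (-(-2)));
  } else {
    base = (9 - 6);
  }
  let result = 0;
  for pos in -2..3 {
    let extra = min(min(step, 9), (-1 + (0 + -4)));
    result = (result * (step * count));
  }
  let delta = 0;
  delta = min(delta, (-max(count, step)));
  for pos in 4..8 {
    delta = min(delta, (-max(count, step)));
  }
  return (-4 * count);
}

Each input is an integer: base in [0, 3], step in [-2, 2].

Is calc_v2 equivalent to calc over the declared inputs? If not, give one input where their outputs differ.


The two versions differ — the changes include loop structure differs, plus comparison usage differs, plus min/max/abs usage differs, plus local variable names differ, plus statement counts differ, plus boolean connective usage differs, plus constant usage differs, plus arithmetic usage differs.
Tracing base=2, step=2: calc: total=0, then count=-6, then (!(min(abs(7), abs(base)) == (total + step))) is false, then base=3, then result=0, then (pos=-2), then result=0, then (pos=-1), then result=0, then (pos=0), then result=0, then (pos=1), then result=0, then (pos=2), then result=0, then delta=0, then (pos=3), then delta=-2, then (pos=4), then delta=-2, then (pos=5), then delta=-2, then (pos=6), then delta=-2, then (pos=7), then delta=-2, then returns 24 | calc_v2: count=-6, then (!(!(min(abs(7), abs(base)) != ((-0) + step)))) is false, then base=3, then result=0, then (pos=-2), then extra=-5, then result=0, then (pos=-1), then extra=-5, then result=0, then (pos=0), then extra=-5, then result=0, then (pos=1), then extra=-5, then result=0, then (pos=2), then extra=-5, then result=0, then delta=0, then delta=-2, then (pos=4), then delta=-2, then (pos=5), then delta=-2, then (pos=6), then delta=-2, then (pos=7), then delta=-2, then returns 24 — matching result 24.
Across all 20 domain points the two functions coincide.
verdict: equivalent


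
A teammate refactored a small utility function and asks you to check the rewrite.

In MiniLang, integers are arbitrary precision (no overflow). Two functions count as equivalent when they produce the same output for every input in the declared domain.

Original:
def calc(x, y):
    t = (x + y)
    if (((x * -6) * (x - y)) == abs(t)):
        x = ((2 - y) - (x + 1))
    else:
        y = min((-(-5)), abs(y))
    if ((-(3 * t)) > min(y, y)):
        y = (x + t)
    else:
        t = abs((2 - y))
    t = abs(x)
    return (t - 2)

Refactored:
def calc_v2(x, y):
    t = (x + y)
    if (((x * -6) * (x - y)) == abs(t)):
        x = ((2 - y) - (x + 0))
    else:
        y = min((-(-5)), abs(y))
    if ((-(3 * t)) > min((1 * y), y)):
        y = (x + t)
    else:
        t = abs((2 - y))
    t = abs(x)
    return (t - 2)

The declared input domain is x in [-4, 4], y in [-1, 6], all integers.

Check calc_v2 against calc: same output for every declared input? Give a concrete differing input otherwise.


On input x=0, y=0, calc returns -1 while calc_v2 returns 0.
verdict: not equivalent; witness: x=0, y=0


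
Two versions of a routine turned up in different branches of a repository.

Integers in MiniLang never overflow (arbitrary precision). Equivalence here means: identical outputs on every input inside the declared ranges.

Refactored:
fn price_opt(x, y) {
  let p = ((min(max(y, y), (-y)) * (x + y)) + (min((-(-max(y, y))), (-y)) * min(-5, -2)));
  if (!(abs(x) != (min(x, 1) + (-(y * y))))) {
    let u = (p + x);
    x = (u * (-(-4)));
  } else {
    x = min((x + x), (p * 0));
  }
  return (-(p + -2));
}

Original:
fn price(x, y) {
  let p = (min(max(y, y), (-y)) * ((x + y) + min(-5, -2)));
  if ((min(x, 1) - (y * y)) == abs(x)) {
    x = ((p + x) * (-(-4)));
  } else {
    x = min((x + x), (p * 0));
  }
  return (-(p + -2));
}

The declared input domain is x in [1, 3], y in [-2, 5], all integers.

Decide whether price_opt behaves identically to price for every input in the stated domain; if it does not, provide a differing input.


This is a faithful refactor — min/max/abs usage differs; statement counts differ; local variable names differ; boolean connective usage differs; arithmetic usage differs; comparison usage differs, but the computed results match everywhere.
One worked example (x=1, y=1) — price: p = 3; ((min(x, 1) - (y * y)) == abs(x)) -> false; x = 0; return -1; price_opt: p = 3; (!(abs(x) != (min(x, 1) + (-(y * y))))) -> false; x = 0; return -1; agreement on -1.
An exhaustive pass over the 24 declared inputs shows identical outputs.
verdict: equivalent


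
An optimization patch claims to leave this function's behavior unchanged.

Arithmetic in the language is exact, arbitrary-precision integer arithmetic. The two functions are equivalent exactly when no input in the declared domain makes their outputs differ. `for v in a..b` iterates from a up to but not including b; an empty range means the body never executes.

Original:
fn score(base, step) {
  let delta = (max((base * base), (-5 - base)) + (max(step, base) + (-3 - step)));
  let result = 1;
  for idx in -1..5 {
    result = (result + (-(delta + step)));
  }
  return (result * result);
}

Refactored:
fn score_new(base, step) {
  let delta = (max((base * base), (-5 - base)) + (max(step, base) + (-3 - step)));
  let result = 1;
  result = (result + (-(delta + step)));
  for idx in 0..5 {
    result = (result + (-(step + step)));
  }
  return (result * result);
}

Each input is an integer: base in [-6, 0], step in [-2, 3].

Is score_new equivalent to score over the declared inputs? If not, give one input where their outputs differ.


Try base=-6, step=-2.
score: delta = 33; result = 1; [idx=-1]; result = -30; [idx=0]; result = -61; [idx=1]; result = -92; [idx=2]; result = -123; [idx=3]; result = -154; [idx=4]; result = -185; return 34225
score_new: delta = 33; result = 1; result = -30; [idx=0]; result = -26; [idx=1]; result = -22; [idx=2]; result = -18; [idx=3]; result = -14; [idx=4]; result = -10; return 100
34225 != 100, so the rewrite changes behavior.
verdict: not equivalent; witness: base=-6, step=-2


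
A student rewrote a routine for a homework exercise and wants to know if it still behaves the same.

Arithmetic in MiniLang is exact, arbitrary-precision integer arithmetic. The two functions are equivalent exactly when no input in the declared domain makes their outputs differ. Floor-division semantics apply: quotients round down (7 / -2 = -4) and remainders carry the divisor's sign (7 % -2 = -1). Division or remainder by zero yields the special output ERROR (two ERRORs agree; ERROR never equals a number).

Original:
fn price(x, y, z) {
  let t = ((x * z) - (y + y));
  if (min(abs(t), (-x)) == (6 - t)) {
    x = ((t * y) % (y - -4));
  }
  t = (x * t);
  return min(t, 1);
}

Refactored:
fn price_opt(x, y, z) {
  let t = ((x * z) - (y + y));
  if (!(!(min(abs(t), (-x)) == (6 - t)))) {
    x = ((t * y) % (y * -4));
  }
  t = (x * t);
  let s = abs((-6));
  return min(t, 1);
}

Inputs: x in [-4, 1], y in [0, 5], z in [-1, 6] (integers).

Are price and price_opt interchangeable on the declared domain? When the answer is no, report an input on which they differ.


Not equivalent: x=-3, y=0, z=-1 separates them (0 vs ERROR).
price: t := 3 | (min(abs(t), (-x)) == (6 - t)): true | x := 0 | t := 0 | result 0
price_opt: t := 3 | (!(!(min(abs(t), (-x)) == (6 - t)))): true | divide-by-zero, output ERROR
verdict: not equivalent; witness: x=-3, y=0, z=-1


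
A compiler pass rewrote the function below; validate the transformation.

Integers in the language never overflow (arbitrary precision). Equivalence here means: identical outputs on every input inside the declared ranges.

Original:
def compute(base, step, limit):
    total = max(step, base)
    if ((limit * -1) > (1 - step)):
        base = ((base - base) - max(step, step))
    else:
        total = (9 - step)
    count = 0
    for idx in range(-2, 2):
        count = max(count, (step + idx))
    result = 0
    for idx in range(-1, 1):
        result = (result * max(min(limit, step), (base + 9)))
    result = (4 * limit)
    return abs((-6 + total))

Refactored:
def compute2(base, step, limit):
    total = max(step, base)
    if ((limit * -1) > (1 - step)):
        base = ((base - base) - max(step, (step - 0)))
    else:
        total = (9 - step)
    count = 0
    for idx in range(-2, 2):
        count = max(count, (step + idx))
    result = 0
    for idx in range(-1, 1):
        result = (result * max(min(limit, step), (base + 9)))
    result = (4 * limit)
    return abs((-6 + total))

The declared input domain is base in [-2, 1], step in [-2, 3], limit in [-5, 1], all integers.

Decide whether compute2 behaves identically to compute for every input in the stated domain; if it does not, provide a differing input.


Comparing the listings, the differences include: arithmetic usage differs, plus constant usage differs.
One worked example (base=-2, step=2, limit=-5) — compute: total becomes 2; next ((limit * -1) > (1 - step)) evaluates to true; next base becomes -2; next count becomes 0; next at idx=-2:; next count becomes 0; next at idx=-1:; next count becomes 1; next at idx=0:; next count becomes 2; next at idx=1:; next count becomes 3; next result becomes 0; next at idx=-1:; next result becomes 0; next at idx=0:; next result becomes 0; next result becomes -20; next final value 4; compute2: total becomes 2; next ((limit * -1) > (1 - step)) evaluates to true; next base becomes -2; next count becomes 0; next at idx=-2:; next count becomes 0; next at idx=-1:; next count becomes 1; next at idx=0:; next count becomes 2; next at idx=1:; next count becomes 3; next result becomes 0; next at idx=-1:; next result becomes 0; next at idx=0:; next result becomes 0; next result becomes -20; next final value 4; agreement on 4.
Across all 168 domain points the two functions coincide.
verdict: equivalent


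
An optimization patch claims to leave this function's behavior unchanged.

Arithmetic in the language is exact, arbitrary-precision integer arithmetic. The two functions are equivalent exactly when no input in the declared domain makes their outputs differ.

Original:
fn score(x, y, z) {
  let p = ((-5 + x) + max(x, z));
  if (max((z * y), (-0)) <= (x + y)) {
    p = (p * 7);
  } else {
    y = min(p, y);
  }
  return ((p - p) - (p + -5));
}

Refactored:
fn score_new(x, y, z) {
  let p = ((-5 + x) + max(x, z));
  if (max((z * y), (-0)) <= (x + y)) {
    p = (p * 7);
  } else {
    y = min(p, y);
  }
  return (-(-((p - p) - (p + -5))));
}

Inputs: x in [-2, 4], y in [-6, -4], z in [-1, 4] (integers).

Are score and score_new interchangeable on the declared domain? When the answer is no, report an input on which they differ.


Equivalent — the differences include same computation, different form, yet no declared input distinguishes the two.
One worked example (x=2, y=-5, z=-1) — score: p = -1; (max((z * y), (-0)) <= (x + y)) -> false; y = -5; return 6; score_new: p = -1; (max((z * y), (-0)) <= (x + y)) -> false; y = -5; return 6; agreement on 6.
Every one of the 126 inputs gives matching results.
verdict: equivalent


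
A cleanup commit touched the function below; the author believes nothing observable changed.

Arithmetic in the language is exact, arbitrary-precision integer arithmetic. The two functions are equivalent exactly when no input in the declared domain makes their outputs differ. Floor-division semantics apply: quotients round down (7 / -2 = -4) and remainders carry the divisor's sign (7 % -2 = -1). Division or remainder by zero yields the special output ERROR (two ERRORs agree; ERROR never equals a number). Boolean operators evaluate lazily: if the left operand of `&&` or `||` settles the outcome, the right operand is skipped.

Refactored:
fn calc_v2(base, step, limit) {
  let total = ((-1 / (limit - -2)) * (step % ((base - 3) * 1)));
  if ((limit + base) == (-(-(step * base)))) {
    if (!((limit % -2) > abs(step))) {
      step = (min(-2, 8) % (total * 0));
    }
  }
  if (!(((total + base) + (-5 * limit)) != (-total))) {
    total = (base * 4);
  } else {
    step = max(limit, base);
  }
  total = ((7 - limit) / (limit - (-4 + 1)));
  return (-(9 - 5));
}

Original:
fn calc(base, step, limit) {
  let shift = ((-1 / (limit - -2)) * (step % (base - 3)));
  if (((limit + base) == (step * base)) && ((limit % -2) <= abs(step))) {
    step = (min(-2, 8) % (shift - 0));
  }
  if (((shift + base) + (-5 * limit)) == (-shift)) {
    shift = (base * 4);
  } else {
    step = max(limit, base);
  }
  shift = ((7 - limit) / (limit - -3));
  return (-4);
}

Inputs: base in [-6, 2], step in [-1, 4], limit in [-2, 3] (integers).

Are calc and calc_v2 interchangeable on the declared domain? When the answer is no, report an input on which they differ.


Consider the input base=-6, step=1, limit=0.
calc: shift := 8 | (((limit + base) == (step * base)) && ((limit % -2) <= abs(step))): true | step := 6 | (((shift + base) + (-5 * limit)) == (-shift)): false | step := 0 | shift := 2 | result -4
calc_v2: total := 8 | ((limit + base) == (-(-(step * base)))): true | (!((limit % -2) > abs(step))): true | divide-by-zero, output ERROR
-4 against ERROR: the behavior changed.
verdict: not equivalent; witness: base=-6, step=1, limit=0


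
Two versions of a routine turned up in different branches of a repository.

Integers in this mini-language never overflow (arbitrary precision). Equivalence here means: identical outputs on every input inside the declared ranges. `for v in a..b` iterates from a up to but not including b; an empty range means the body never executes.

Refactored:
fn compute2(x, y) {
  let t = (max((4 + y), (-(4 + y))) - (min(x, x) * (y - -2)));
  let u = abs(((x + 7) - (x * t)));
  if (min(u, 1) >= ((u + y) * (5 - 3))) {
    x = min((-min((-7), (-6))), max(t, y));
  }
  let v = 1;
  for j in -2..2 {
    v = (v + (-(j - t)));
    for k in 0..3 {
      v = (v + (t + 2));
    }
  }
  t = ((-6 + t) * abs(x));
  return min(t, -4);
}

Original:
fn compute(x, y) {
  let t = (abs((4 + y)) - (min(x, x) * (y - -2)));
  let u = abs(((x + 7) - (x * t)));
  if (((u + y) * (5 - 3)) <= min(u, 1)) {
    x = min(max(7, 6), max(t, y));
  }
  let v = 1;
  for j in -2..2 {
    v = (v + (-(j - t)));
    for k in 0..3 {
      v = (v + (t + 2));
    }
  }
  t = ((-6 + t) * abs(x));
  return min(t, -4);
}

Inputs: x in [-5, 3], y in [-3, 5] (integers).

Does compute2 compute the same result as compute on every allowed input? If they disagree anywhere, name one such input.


The two versions differ — the changes include min/max/abs usage differs, plus comparison usage differs, plus constant usage differs, plus arithmetic usage differs.
Tracing x=-4, y=5: compute: t = 37; u = 151; (((u + y) * (5 - 3)) <= min(u, 1)) -> false; v = 1; [j=-2]; v = 40; [k=0]; v = 79; [k=1]; v = 118; [k=2]; v = 157; [j=-1]; v = 195; [k=0]; v = 234; [k=1]; v = 273; [k=2]; v = 312; [j=0]; v = 349; [k=0]; v = 388; [k=1]; v = 427; [k=2]; v = 466; [j=1]; v = 502; [k=0]; v = 541; [k=1]; v = 580; [k=2]; v = 619; t = 124; return -4 | compute2: t = 37; u = 151; (min(u, 1) >= ((u + y) * (5 - 3))) -> false; v = 1; [j=-2]; v = 40; [k=0]; v = 79; [k=1]; v = 118; [k=2]; v = 157; [j=-1]; v = 195; [k=0]; v = 234; [k=1]; v = 273; [k=2]; v = 312; [j=0]; v = 349; [k=0]; v = 388; [k=1]; v = 427; [k=2]; v = 466; [j=1]; v = 502; [k=0]; v = 541; [k=1]; v = 580; [k=2]; v = 619; t = 124; return -4 — matching result -4.
Across all 81 domain points the two functions coincide.
verdict: equivalent
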